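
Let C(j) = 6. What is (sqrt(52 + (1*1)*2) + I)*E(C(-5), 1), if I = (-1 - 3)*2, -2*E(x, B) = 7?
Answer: 28 - 21*sqrt(6)/2 ≈ 2.2804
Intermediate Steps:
E(x, B) = -7/2 (E(x, B) = -1/2*7 = -7/2)
I = -8 (I = -4*2 = -8)
(sqrt(52 + (1*1)*2) + I)*E(C(-5), 1) = (sqrt(52 + (1*1)*2) - 8)*(-7/2) = (sqrt(52 + 1*2) - 8)*(-7/2) = (sqrt(52 + 2) - 8)*(-7/2) = (sqrt(54) - 8)*(-7/2) = (3*sqrt(6) - 8)*(-7/2) = (-8 + 3*sqrt(6))*(-7/2) = 28 - 21*sqrt(6)/2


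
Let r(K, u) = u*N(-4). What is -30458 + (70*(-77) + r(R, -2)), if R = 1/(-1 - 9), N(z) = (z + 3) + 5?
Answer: -35856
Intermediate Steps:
N(z) = 8 + z (N(z) = (3 + z) + 5 = 8 + z)
R = -⅒ (R = 1/(-10) = -⅒ ≈ -0.10000)
r(K, u) = 4*u (r(K, u) = u*(8 - 4) = u*4 = 4*u)
-30458 + (70*(-77) + r(R, -2)) = -30458 + (70*(-77) + 4*(-2)) = -30458 + (-5390 - 8) = -30458 - 5398 = -35856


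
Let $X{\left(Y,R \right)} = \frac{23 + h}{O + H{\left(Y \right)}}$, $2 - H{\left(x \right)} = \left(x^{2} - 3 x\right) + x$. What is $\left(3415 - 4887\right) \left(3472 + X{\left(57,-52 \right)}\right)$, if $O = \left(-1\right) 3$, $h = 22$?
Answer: $- \frac{250427381}{49} \approx -5.1108 \cdot 10^{6}$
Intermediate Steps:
$O = -3$
$H{\left(x \right)} = 2 - x^{2} + 2 x$ ($H{\left(x \right)} = 2 - \left(\left(x^{2} - 3 x\right) + x\right) = 2 - \left(x^{2} - 2 x\right) = 2 - x^{2} + 2 x$)
$X{\left(Y,R \right)} = \frac{45}{-1 - Y^{2} + 2 Y}$ ($X{\left(Y,R \right)} = \frac{23 + 22}{-3 + \left(2 - Y^{2} + 2 Y\right)} = \frac{45}{-1 - Y^{2} + 2 Y}$)
$\left(3415 - 4887\right) \left(3472 + X{\left(57,-52 \right)}\right) = \left(3415 - 4887\right) \left(3472 - \frac{45}{1 + 57^{2} - 114}\right) = - 1472 \left(3472 - \frac{45}{1 + 3249 - 114}\right) = - 1472 \left(3472 - \frac{45}{3136}\right) = \left(-1472\right) \frac{10888147}{3136} = - \frac{250427381}{49}$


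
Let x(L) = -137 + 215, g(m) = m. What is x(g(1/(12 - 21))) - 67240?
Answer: -67162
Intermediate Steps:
x(L) = 78
x(g(1/(12 - 21))) - 67240 = 78 - 67240 = -67162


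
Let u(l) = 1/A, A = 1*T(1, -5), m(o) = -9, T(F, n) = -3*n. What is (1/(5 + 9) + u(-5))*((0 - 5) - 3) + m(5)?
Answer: -1061/105 ≈ -10.105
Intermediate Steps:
A = 15 (A = 1*(-3*(-5)) = 1*15 = 15)
u(l) = 1/15
(1/(5 + 9) + u(-5))*((0 - 5) - 3) + m(5) = (1/(5 + 9) + 1/15)*((0 - 5) - 3) - 9 = (1/14 + 1/15)*(-5 - 3) - 9 = (1/14 + 1/15)*(-8) - 9 = (29/210)*(-8) - 9 = -116/105 - 9 = -1061/105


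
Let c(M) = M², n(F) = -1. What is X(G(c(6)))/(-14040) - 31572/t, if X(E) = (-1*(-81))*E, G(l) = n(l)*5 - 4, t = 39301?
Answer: -15356313/20436520 ≈ -0.75142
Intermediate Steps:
G(l) = -9 (G(l) = -1*5 - 4 = -5 - 4 = -9)
X(E) = 81*E
X(G(c(6)))/(-14040) - 31572/t = (81*(-9))/(-14040) - 31572/39301 = -729*(-1/14040) - 31572*1/39301 = 27/520 - 31572/39301 = -15356313/20436520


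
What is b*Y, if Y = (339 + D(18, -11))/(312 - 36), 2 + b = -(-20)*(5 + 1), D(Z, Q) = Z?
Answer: 7021/46 ≈ 152.63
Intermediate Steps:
b = 118 (b = -2 - (-20)*(5 + 1) = -2 - (-20)*6 = -2 - 5*(-24) = -2 + 120 = 118)
Y = 119/92 (Y = (339 + 18)/(312 - 36) = 357/276 = 357*(1/276) = 119/92 ≈ 1.2935)
b*Y = 118*(119/92) = 7021/46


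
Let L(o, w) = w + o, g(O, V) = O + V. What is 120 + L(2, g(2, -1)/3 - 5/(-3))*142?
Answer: 688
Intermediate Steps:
L(o, w) = o + w
120 + L(2, g(2, -1)/3 - 5/(-3))*142 = 120 + (2 + ((2 - 1)/3 - 5/(-3)))*142 = 120 + (2 + (1*(1/3) - 5*(-1/3)))*142 = 120 + (2 + (1/3 + 5/3))*142 = 120 + (2 + 2)*142 = 120 + 4*142 = 120 + 568 = 688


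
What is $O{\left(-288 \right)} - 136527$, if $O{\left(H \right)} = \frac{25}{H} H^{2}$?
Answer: $-143727$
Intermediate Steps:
$O{\left(H \right)} = 25 H$
$O{\left(-288 \right)} - 136527 = 25 \left(-288\right) - 136527 = -7200 - 136527 = -143727$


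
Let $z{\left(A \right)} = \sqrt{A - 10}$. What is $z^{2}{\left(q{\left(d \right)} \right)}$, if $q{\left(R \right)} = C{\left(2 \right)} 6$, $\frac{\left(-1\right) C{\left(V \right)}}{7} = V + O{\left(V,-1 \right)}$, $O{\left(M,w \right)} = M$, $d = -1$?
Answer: $-178$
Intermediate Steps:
$C{\left(V \right)} = - 14 V$ ($C{\left(V \right)} = - 7 \left(V + V\right) = - 7 \cdot 2 V = - 14 V$)
$q{\left(R \right)} = -168$ ($q{\left(R \right)} = \left(-14\right) 2 \cdot 6 = \left(-28\right) 6 = -168$)
$z{\left(A \right)} = \sqrt{-10 + A}$
$z^{2}{\left(q{\left(d \right)} \right)} = \left(\sqrt{-10 - 168}\right)^{2} = \left(\sqrt{-178}\right)^{2} = \left(i \sqrt{178}\right)^{2} = -178$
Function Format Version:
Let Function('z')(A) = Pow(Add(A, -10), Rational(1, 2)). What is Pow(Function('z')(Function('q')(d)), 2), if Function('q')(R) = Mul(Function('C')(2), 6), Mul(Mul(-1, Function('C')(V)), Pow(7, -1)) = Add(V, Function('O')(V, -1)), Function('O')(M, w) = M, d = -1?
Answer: -178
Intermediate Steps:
Function('C')(V) = Mul(-14, V) (Function('C')(V) = Mul(-7, Add(V, V)) = Mul(-7, Mul(2, V)) = Mul(-14, V))
Function('q')(R) = -168 (Function('q')(R) = Mul(Mul(-14, 2), 6) = Mul(-28, 6) = -168)
Function('z')(A) = Pow(Add(-10, A), Rational(1, 2))
Pow(Function('z')(Function('q')(d)), 2) = Pow(Pow(Add(-10, -168), Rational(1, 2)), 2) = Pow(Pow(-178, Rational(1, 2)), 2) = Pow(Mul(I, Pow(178, Rational(1, 2))), 2) = -178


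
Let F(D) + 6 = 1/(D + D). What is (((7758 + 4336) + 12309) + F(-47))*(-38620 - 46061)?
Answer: -194200376877/94 ≈ -2.0660e+9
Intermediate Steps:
F(D) = -6 + 1/(2*D) (F(D) = -6 + 1/(D + D) = -6 + 1/(2*D))
(((7758 + 4336) + 12309) + F(-47))*(-38620 - 46061) = (((7758 + 4336) + 12309) + (-6 + (½)/(-47)))*(-38620 - 46061) = ((12094 + 12309) + (-6 + (½)*(-1/47)))*(-84681) = (24403 + (-6 - 1/94))*(-84681) = (24403 - 565/94)*(-84681) = (2293317/94)*(-84681) = -194200376877/94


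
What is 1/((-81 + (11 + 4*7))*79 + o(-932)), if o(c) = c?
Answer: -1/4250 ≈ -0.00023529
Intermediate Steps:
1/((-81 + (11 + 4*7))*79 + o(-932)) = 1/((-81 + (11 + 4*7))*79 - 932) = 1/((-81 + (11 + 28))*79 - 932) = 1/((-81 + 39)*79 - 932) = 1/(-42*79 - 932) = 1/(-3318 - 932) = 1/(-4250) = -1/4250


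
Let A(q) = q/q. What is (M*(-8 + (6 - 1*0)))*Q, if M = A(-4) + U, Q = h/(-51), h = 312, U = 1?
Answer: 416/17 ≈ 24.471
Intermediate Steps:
A(q) = 1
Q = -104/17 (Q = 312/(-51) = 312*(-1/51) = -104/17 ≈ -6.1176)
M = 2 (M = 1 + 1 = 2)
(M*(-8 + (6 - 1*0)))*Q = (2*(-8 + (6 - 1*0)))*(-104/17) = (2*(-8 + (6 + 0)))*(-104/17) = (2*(-8 + 6))*(-104/17) = (2*(-2))*(-104/17) = -4*(-104/17) = 416/17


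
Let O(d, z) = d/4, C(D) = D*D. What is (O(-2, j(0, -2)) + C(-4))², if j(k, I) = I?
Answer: 961/4 ≈ 240.25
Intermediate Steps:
C(D) = D²
O(d, z) = d/4 (O(d, z) = d*(¼) = d/4)
(O(-2, j(0, -2)) + C(-4))² = ((¼)*(-2) + (-4)²)² = (-½ + 16)² = (31/2)² = 961/4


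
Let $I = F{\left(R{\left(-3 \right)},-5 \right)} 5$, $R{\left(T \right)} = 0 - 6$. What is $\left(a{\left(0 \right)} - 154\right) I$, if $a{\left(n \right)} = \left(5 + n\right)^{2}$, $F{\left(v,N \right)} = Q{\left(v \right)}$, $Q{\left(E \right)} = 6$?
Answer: $-3870$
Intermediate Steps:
$R{\left(T \right)} = -6$ ($R{\left(T \right)} = 0 - 6 = -6$)
$F{\left(v,N \right)} = 6$
$I = 30$ ($I = 6 \cdot 5 = 30$)
$\left(a{\left(0 \right)} - 154\right) I = \left(\left(5 + 0\right)^{2} - 154\right) 30 = \left(5^{2} - 154\right) 30 = \left(25 - 154\right) 30 = \left(-129\right) 30 = -3870$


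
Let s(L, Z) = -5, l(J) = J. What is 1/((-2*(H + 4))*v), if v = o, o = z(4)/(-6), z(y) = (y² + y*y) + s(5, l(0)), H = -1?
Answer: 1/27 ≈ 0.037037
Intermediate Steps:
z(y) = -5 + 2*y² (z(y) = (y² + y*y) - 5 = (y² + y²) - 5 = 2*y² - 5 = -5 + 2*y²)
o = -9/2 (o = (-5 + 2*4²)/(-6) = (-5 + 2*16)*(-⅙) = (-5 + 32)*(-⅙) = 27*(-⅙) = -9/2 ≈ -4.5000)
v = -9/2 ≈ -4.5000
1/((-2*(H + 4))*v) = 1/(-2*(-1 + 4)*(-9/2)) = 1/(-2*3*(-9/2)) = 1/(-6*(-9/2)) = 1/27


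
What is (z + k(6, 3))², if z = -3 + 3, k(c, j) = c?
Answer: 36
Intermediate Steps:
z = 0
(z + k(6, 3))² = (0 + 6)² = 6² = 36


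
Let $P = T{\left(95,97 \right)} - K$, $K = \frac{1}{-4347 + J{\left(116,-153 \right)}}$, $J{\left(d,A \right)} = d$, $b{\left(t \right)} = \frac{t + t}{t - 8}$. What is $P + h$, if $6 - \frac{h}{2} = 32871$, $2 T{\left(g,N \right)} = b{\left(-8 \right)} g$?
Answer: $- \frac{555805313}{8462} \approx -65683.0$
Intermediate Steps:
$b{\left(t \right)} = \frac{2 t}{-8 + t}$
$T{\left(g,N \right)} = \frac{g}{2}$ ($T{\left(g,N \right)} = \frac{2 \left(-8\right) \frac{1}{-8 - 8} g}{2} = \frac{2 \left(-8\right) \frac{1}{-16} g}{2} = \frac{2 \left(-8\right) \left(- \frac{1}{16}\right) g}{2} = \frac{1 g}{2} = \frac{g}{2}$)
$h = -65730$ ($h = 12 - 65742 = -65730$)
$K = - \frac{1}{4231}$ ($K = \frac{1}{-4347 + 116} = \frac{1}{-4231} = - \frac{1}{4231} \approx -0.00023635$)
$P = \frac{401947}{8462}$ ($P = \frac{1}{2} \cdot 95 - - \frac{1}{4231} = \frac{95}{2} + \frac{1}{4231} = \frac{401947}{8462} \approx 47.5$)
$P + h = \frac{401947}{8462} - 65730 = - \frac{555805313}{8462}$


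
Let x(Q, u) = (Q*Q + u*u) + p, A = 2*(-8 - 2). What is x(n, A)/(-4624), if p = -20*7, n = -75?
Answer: -5885/4624 ≈ -1.2727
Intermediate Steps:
A = -20 (A = 2*(-10) = -20)
p = -140
x(Q, u) = -140 + Q² + u² (x(Q, u) = (Q*Q + u*u) - 140 = (Q² + u²) - 140 = -140 + Q² + u²)
x(n, A)/(-4624) = (-140 + (-75)² + (-20)²)/(-4624) = (-140 + 5625 + 400)*(-1/4624) = 5885*(-1/4624) = -5885/4624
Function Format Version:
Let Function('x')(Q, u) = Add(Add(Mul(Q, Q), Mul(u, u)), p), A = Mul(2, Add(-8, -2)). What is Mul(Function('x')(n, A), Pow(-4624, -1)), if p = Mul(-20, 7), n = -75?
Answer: Rational(-5885, 4624) ≈ -1.2727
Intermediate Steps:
A = -20 (A = Mul(2, -10) = -20)
p = -140
Function('x')(Q, u) = Add(-140, Pow(Q, 2), Pow(u, 2)) (Function('x')(Q, u) = Add(Add(Mul(Q, Q), Mul(u, u)), -140) = Add(Add(Pow(Q, 2), Pow(u, 2)), -140) = Add(-140, Pow(Q, 2), Pow(u, 2)))
Mul(Function('x')(n, A), Pow(-4624, -1)) = Mul(Add(-140, Pow(-75, 2), Pow(-20, 2)), Pow(-4624, -1)) = Mul(Add(-140, 5625, 400), Rational(-1, 4624)) = Mul(5885, Rational(-1, 4624)) = Rational(-5885, 4624)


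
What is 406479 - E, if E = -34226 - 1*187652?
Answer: 628357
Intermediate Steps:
E = -221878 (E = -34226 - 187652 = -221878)
406479 - E = 406479 - 1*(-221878) = 406479 + 221878 = 628357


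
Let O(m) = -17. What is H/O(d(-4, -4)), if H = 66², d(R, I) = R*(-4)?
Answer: -4356/17 ≈ -256.24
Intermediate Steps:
d(R, I) = -4*R
H = 4356
H/O(d(-4, -4)) = 4356/(-17) = 4356*(-1/17) = -4356/17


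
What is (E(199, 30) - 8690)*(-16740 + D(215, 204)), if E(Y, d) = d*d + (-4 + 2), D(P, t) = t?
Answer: 128848512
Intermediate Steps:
E(Y, d) = -2 + d**2 (E(Y, d) = d**2 - 2 = -2 + d**2)
(E(199, 30) - 8690)*(-16740 + D(215, 204)) = ((-2 + 30**2) - 8690)*(-16740 + 204) = ((-2 + 900) - 8690)*(-16536) = (898 - 8690)*(-16536) = -7792*(-16536) = 128848512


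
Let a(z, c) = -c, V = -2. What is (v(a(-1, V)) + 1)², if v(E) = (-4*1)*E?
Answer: 49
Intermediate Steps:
v(E) = -4*E
(v(a(-1, V)) + 1)² = (-(-4)*(-2) + 1)² = (-4*2 + 1)² = (-8 + 1)² = (-7)² = 49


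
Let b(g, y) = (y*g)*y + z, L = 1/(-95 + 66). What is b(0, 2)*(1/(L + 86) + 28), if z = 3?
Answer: 69833/831 ≈ 84.035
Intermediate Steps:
L = -1/29 (L = 1/(-29) = -1/29 ≈ -0.034483)
b(g, y) = 3 + g*y² (b(g, y) = (y*g)*y + 3 = (g*y)*y + 3 = g*y² + 3 = 3 + g*y²)
b(0, 2)*(1/(L + 86) + 28) = (3 + 0*2²)*(1/(-1/29 + 86) + 28) = (3 + 0*4)*(1/(2493/29) + 28) = (3 + 0)*(29/2493 + 28) = 3*(69833/2493) = 69833/831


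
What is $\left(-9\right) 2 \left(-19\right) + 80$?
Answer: $422$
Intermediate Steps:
$\left(-9\right) 2 \left(-19\right) + 80 = \left(-18\right) \left(-19\right) + 80 = 342 + 80 = 422$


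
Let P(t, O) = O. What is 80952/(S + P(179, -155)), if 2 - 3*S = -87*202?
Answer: 242856/17111 ≈ 14.193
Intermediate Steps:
S = 17576/3 (S = 2/3 - (-29)*202 = 2/3 - 1/3*(-17574) = 2/3 + 5858 = 17576/3 ≈ 5858.7)
80952/(S + P(179, -155)) = 80952/(17576/3 - 155) = 80952/(17111/3) = 80952*(3/17111) = 242856/17111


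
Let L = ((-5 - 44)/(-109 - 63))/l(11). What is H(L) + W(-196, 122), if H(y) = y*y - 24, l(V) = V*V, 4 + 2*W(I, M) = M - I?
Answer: 57607535153/433139344 ≈ 133.00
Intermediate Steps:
W(I, M) = -2 + M/2 - I/2 (W(I, M) = -2 + (M - I)/2 = -2 + (M/2 - I/2) = -2 + M/2 - I/2)
l(V) = V**2
L = 49/20812 (L = ((-5 - 44)/(-109 - 63))/(11**2) = -49/(-172)/121 = -49*(-1/172)*(1/121) = (49/172)*(1/121) = 49/20812 ≈ 0.0023544)
H(y) = -24 + y**2 (H(y) = y**2 - 24 = -24 + y**2)
H(L) + W(-196, 122) = (-24 + (49/20812)**2) + (-2 + (1/2)*122 - 1/2*(-196)) = (-24 + 2401/433139344) + (-2 + 61 + 98) = -10395341855/433139344 + 157 = 57607535153/433139344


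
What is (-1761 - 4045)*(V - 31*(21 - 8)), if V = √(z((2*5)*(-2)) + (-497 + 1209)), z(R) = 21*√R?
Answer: 2339818 - 5806*√(712 + 42*I*√5) ≈ 2.1846e+6 - 10195.0*I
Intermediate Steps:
V = √(712 + 42*I*√5) (V = √(21*√((2*5)*(-2)) + (-497 + 1209)) = √(21*√(10*(-2)) + 712) = √(21*√(-20) + 712) = √(21*(2*I*√5) + 712) = √(42*I*√5 + 712) = √(712 + 42*I*√5) ≈ 26.741 + 1.756*I)
(-1761 - 4045)*(V - 31*(21 - 8)) = (-1761 - 4045)*(√(712 + 42*I*√5) - 31*(21 - 8)) = -5806*(√(712 + 42*I*√5) - 31*13) = -5806*(√(712 + 42*I*√5) - 403) = -5806*(-403 + √(712 + 42*I*√5)) = 2339818 - 5806*√(712 + 42*I*√5)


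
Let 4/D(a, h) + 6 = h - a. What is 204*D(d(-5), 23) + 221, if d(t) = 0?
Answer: 269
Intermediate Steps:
D(a, h) = 4/(-6 + h - a) (D(a, h) = 4/(-6 + (h - a)) = 4/(-6 + h - a))
204*D(d(-5), 23) + 221 = 204*(-4/(6 + 0 - 1*23)) + 221 = 204*(-4/(6 + 0 - 23)) + 221 = 204*(-4/(-17)) + 221 = 204*(-4*(-1/17)) + 221 = 204*(4/17) + 221 = 48 + 221 = 269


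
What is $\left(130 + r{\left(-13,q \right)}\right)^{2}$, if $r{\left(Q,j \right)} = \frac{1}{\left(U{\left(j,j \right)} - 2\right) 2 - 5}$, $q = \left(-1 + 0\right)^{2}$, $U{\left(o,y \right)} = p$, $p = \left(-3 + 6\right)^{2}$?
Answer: $\frac{1371241}{81} \approx 16929.0$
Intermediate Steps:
$p = 9$ ($p = 3^{2} = 9$)
$U{\left(o,y \right)} = 9$
$q = 1$ ($q = \left(-1\right)^{2} = 1$)
$r{\left(Q,j \right)} = \frac{1}{9}$ ($r{\left(Q,j \right)} = \frac{1}{\left(9 - 2\right) 2 - 5} = \frac{1}{7 \cdot 2 - 5} = \frac{1}{14 - 5} = \frac{1}{9}$)
$\left(130 + r{\left(-13,q \right)}\right)^{2} = \left(130 + \frac{1}{9}\right)^{2} = \left(\frac{1171}{9}\right)^{2} = \frac{1371241}{81}$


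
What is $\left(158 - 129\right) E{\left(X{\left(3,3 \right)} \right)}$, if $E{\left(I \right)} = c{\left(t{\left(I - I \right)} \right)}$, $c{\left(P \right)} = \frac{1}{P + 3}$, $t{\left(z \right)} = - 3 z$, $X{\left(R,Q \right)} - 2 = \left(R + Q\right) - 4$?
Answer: $\frac{29}{3} \approx 9.6667$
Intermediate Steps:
$X{\left(R,Q \right)} = -2 + Q + R$ ($X{\left(R,Q \right)} = 2 - \left(4 - Q - R\right) = 2 + \left(-4 + Q + R\right) = -2 + Q + R$)
$c{\left(P \right)} = \frac{1}{3 + P}$
$E{\left(I \right)} = \frac{1}{3}$ ($E{\left(I \right)} = \frac{1}{3 - 3 \left(I - I\right)} = \frac{1}{3 - 0} = \frac{1}{3 + 0} = \frac{1}{3}$)
$\left(158 - 129\right) E{\left(X{\left(3,3 \right)} \right)} = \left(158 - 129\right) \frac{1}{3} = 29 \cdot \frac{1}{3} = \frac{29}{3}$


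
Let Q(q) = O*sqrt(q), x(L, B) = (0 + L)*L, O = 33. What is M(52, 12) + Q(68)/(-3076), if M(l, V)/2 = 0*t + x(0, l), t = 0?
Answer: -33*sqrt(17)/1538 ≈ -0.088467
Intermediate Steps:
x(L, B) = L**2 (x(L, B) = L*L = L**2)
Q(q) = 33*sqrt(q)
M(l, V) = 0 (M(l, V) = 2*(0*0 + 0**2) = 2*(0 + 0) = 2*0 = 0)
M(52, 12) + Q(68)/(-3076) = 0 + (33*sqrt(68))/(-3076) = 0 + (33*(2*sqrt(17)))*(-1/3076) = 0 + (66*sqrt(17))*(-1/3076) = 0 - 33*sqrt(17)/1538 = -33*sqrt(17)/1538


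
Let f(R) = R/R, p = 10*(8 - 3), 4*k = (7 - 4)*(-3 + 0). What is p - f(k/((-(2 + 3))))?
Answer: 49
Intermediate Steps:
k = -9/4 (k = ((7 - 4)*(-3 + 0))/4 = (3*(-3))/4 = (¼)*(-9) = -9/4 ≈ -2.2500)
p = 50 (p = 10*5 = 50)
f(R) = 1
p - f(k/((-(2 + 3)))) = 50 - 1*1 = 50 - 1 = 49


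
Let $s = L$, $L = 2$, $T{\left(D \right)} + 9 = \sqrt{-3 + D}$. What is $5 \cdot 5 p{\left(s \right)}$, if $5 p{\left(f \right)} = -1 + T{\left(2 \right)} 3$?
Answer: $-140 + 15 i \approx -140.0 + 15.0 i$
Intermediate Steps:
$T{\left(D \right)} = -9 + \sqrt{-3 + D}$
$s = 2$
$p{\left(f \right)} = - \frac{28}{5} + \frac{3 i}{5}$ ($p{\left(f \right)} = \frac{-1 + \left(-9 + \sqrt{-3 + 2}\right) 3}{5} = \frac{-1 + \left(-9 + \sqrt{-1}\right) 3}{5} = \frac{-1 + \left(-9 + i\right) 3}{5} = \frac{-1 - \left(27 - 3 i\right)}{5} = \frac{-28 + 3 i}{5} = - \frac{28}{5} + \frac{3 i}{5}$)
$5 \cdot 5 p{\left(s \right)} = 5 \cdot 5 \left(- \frac{28}{5} + \frac{3 i}{5}\right) = 25 \left(- \frac{28}{5} + \frac{3 i}{5}\right) = -140 + 15 i$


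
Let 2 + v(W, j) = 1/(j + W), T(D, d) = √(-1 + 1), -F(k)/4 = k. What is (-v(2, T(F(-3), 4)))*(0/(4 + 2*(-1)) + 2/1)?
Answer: 3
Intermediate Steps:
F(k) = -4*k
T(D, d) = 0 (T(D, d) = √0 = 0)
v(W, j) = -2 + 1/(W + j) (v(W, j) = -2 + 1/(j + W) = -2 + 1/(W + j))
(-v(2, T(F(-3), 4)))*(0/(4 + 2*(-1)) + 2/1) = (-(1 - 2*2 - 2*0)/(2 + 0))*(0/(4 + 2*(-1)) + 2/1) = (-(1 - 4 + 0)/2)*(0/(4 - 2) + 2*1) = (-(-3)/2)*(0/2 + 2) = (-1*(-3/2))*(0*(½) + 2) = 3*(0 + 2)/2 = (3/2)*2 = 3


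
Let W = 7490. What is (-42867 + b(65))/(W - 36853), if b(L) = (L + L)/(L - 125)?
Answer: 257215/176178 ≈ 1.4600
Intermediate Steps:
b(L) = 2*L/(-125 + L) (b(L) = (2*L)/(-125 + L) = 2*L/(-125 + L))
(-42867 + b(65))/(W - 36853) = (-42867 + 2*65/(-125 + 65))/(7490 - 36853) = (-42867 + 2*65/(-60))/(-29363) = (-42867 + 2*65*(-1/60))*(-1/29363) = (-42867 - 13/6)*(-1/29363) = -257215/6*(-1/29363) = 257215/176178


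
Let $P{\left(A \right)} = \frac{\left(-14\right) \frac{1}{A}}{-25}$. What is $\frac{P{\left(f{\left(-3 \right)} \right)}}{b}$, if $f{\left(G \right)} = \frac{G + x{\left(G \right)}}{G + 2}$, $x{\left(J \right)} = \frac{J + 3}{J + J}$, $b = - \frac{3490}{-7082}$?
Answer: $\frac{49574}{130875} \approx 0.37879$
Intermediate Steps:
$b = \frac{1745}{3541}$ ($b = \left(-3490\right) \left(- \frac{1}{7082}\right) = \frac{1745}{3541} \approx 0.4928$)
$x{\left(J \right)} = \frac{3 + J}{2 J}$
$f{\left(G \right)} = \frac{G + \frac{3 + G}{2 G}}{2 + G}$ ($f{\left(G \right)} = \frac{G + \frac{3 + G}{2 G}}{G + 2} = \frac{G + \frac{3 + G}{2 G}}{2 + G}$)
$P{\left(A \right)} = \frac{14}{25 A}$ ($P{\left(A \right)} = - \frac{14}{A} \left(- \frac{1}{25}\right) = \frac{14}{25 A}$)
$\frac{P{\left(f{\left(-3 \right)} \right)}}{b} = \frac{\frac{14}{25} \frac{1}{\frac{1}{2} \frac{1}{-3} \frac{1}{2 - 3} \left(3 - 3 + 2 \left(-3\right)^{2}\right)}}{\frac{1745}{3541}} = \frac{14}{25 \cdot \frac{1}{2} \left(- \frac{1}{3}\right) \frac{1}{-1} \left(3 - 3 + 2 \cdot 9\right)} \frac{3541}{1745} = \frac{14}{25 \cdot \frac{1}{2} \left(- \frac{1}{3}\right) \left(-1\right) \left(3 - 3 + 18\right)} \frac{3541}{1745} = \frac{14}{25 \cdot \frac{1}{2} \left(- \frac{1}{3}\right) \left(-1\right) 18} \cdot \frac{3541}{1745} = \frac{14}{25 \cdot 3} \cdot \frac{3541}{1745} = \frac{14}{25} \cdot \frac{1}{3} \cdot \frac{3541}{1745} = \frac{14}{75} \cdot \frac{3541}{1745} = \frac{49574}{130875}$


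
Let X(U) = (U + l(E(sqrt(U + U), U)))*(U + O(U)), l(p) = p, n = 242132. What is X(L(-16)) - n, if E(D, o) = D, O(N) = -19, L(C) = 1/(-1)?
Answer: -242112 - 20*I*sqrt(2) ≈ -2.4211e+5 - 28.284*I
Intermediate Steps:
L(C) = -1
X(U) = (-19 + U)*(U + sqrt(2)*sqrt(U)) (X(U) = (U + sqrt(U + U))*(U - 19) = (U + sqrt(2*U))*(-19 + U) = (U + sqrt(2)*sqrt(U))*(-19 + U) = (-19 + U)*(U + sqrt(2)*sqrt(U)))
X(L(-16)) - n = ((-1)**2 - 19*(-1) + sqrt(2)*(-1)**(3/2) - 19*sqrt(2)*sqrt(-1)) - 1*242132 = (1 + 19 + sqrt(2)*(-I) - 19*sqrt(2)*I) - 242132 = (1 + 19 - I*sqrt(2) - 19*I*sqrt(2)) - 242132 = (20 - 20*I*sqrt(2)) - 242132 = -242112 - 20*I*sqrt(2)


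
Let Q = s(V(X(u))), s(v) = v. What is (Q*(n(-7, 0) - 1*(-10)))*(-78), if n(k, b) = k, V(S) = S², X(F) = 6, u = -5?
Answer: -8424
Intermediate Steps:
Q = 36 (Q = 6² = 36)
(Q*(n(-7, 0) - 1*(-10)))*(-78) = (36*(-7 - 1*(-10)))*(-78) = (36*(-7 + 10))*(-78) = (36*3)*(-78) = 108*(-78) = -8424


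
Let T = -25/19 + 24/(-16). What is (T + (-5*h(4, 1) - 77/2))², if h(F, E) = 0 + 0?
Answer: 616225/361 ≈ 1707.0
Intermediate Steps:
h(F, E) = 0
T = -107/38 (T = -25*1/19 + 24*(-1/16) = -25/19 - 3/2 = -107/38 ≈ -2.8158)
(T + (-5*h(4, 1) - 77/2))² = (-107/38 + (-5*0 - 77/2))² = (-107/38 + (0 - 77/2))² = (-107/38 - 77/2)² = (-785/19)² = 616225/361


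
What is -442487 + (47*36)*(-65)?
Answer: -552467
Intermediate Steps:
-442487 + (47*36)*(-65) = -442487 + 1692*(-65) = -442487 - 109980 = -552467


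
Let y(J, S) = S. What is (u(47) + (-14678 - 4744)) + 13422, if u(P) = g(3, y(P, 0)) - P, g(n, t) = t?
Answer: -6047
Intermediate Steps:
u(P) = -P (u(P) = 0 - P = -P)
(u(47) + (-14678 - 4744)) + 13422 = (-1*47 + (-14678 - 4744)) + 13422 = (-47 - 19422) + 13422 = -19469 + 13422 = -6047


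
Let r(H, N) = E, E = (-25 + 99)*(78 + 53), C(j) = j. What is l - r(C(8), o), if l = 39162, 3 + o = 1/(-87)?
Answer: 29468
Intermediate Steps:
o = -262/87 (o = -3 + 1/(-87) = -3 - 1/87 = -262/87 ≈ -3.0115)
E = 9694 (E = 74*131 = 9694)
r(H, N) = 9694
l - r(C(8), o) = 39162 - 1*9694 = 39162 - 9694 = 29468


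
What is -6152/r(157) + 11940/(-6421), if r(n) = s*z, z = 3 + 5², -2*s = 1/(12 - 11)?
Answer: 19667416/44947 ≈ 437.57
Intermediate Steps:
s = -½ (s = -1/(2*(12 - 11)) = -½/1 = -½*1 = -½ ≈ -0.50000)
z = 28 (z = 3 + 25 = 28)
r(n) = -14 (r(n) = -½*28 = -14)
-6152/r(157) + 11940/(-6421) = -6152/(-14) + 11940/(-6421) = -6152*(-1/14) + 11940*(-1/6421) = 3076/7 - 11940/6421 = 19667416/44947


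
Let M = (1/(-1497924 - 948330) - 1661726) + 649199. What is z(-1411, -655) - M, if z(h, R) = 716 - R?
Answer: 2480252038093/2446254 ≈ 1.0139e+6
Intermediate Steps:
M = -2476898223859/2446254 (M = (1/(-2446254) - 1661726) + 649199 = (-1/2446254 - 1661726) + 649199 = -4065003874405/2446254 + 649199 = -2476898223859/2446254 ≈ -1.0125e+6)
z(-1411, -655) - M = (716 - 1*(-655)) - 1*(-2476898223859/2446254) = (716 + 655) + 2476898223859/2446254 = 1371 + 2476898223859/2446254 = 2480252038093/2446254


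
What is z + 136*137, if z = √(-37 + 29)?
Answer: 18632 + 2*I*√2 ≈ 18632.0 + 2.8284*I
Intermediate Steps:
z = 2*I*√2 (z = √(-8) = 2*I*√2 ≈ 2.8284*I)
z + 136*137 = 2*I*√2 + 136*137 = 2*I*√2 + 18632 = 18632 + 2*I*√2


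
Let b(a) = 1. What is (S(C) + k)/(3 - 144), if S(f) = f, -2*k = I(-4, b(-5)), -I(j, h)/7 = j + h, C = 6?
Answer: 3/94 ≈ 0.031915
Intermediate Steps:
I(j, h) = -7*h - 7*j (I(j, h) = -7*(j + h) = -7*(h + j) = -7*h - 7*j)
k = -21/2 (k = -(-7*1 - 7*(-4))/2 = -(-7 + 28)/2 = -½*21 = -21/2 ≈ -10.500)
(S(C) + k)/(3 - 144) = (6 - 21/2)/(3 - 144) = -9/2/(-141) = -9/2*(-1/141) = 3/94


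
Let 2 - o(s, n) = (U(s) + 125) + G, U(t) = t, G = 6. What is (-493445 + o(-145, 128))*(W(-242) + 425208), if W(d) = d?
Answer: -209690548414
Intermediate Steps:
o(s, n) = -129 - s (o(s, n) = 2 - ((s + 125) + 6) = 2 - ((125 + s) + 6) = 2 - (131 + s) = 2 + (-131 - s) = -129 - s)
(-493445 + o(-145, 128))*(W(-242) + 425208) = (-493445 + (-129 - 1*(-145)))*(-242 + 425208) = (-493445 + (-129 + 145))*424966 = (-493445 + 16)*424966 = -493429*424966 = -209690548414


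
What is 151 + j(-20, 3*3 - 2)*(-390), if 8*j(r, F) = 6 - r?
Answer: -2233/2 ≈ -1116.5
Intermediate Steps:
j(r, F) = 3/4 - r/8 (j(r, F) = (6 - r)/8 = 3/4 - r/8)
151 + j(-20, 3*3 - 2)*(-390) = 151 + (3/4 - 1/8*(-20))*(-390) = 151 + (3/4 + 5/2)*(-390) = 151 + (13/4)*(-390) = 151 - 2535/2 = -2233/2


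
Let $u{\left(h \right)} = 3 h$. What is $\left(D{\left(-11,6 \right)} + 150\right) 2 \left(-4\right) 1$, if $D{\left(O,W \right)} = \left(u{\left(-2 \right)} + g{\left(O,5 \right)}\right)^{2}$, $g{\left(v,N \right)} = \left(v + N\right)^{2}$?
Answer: $-8400$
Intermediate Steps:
$g{\left(v,N \right)} = \left(N + v\right)^{2}$
$D{\left(O,W \right)} = \left(-6 + \left(5 + O\right)^{2}\right)^{2}$ ($D{\left(O,W \right)} = \left(3 \left(-2\right) + \left(5 + O\right)^{2}\right)^{2} = \left(-6 + \left(5 + O\right)^{2}\right)^{2}$)
$\left(D{\left(-11,6 \right)} + 150\right) 2 \left(-4\right) 1 = \left(\left(-6 + \left(5 - 11\right)^{2}\right)^{2} + 150\right) 2 \left(-4\right) 1 = \left(\left(-6 + \left(-6\right)^{2}\right)^{2} + 150\right) \left(\left(-8\right) 1\right) = \left(\left(-6 + 36\right)^{2} + 150\right) \left(-8\right) = \left(30^{2} + 150\right) \left(-8\right) = \left(900 + 150\right) \left(-8\right) = 1050 \left(-8\right) = -8400$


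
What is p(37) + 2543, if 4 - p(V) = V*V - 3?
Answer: 1181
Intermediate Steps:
p(V) = 7 - V² (p(V) = 4 - (V*V - 3) = 4 - (V² - 3) = 4 - (-3 + V²) = 4 + (3 - V²) = 7 - V²)
p(37) + 2543 = (7 - 1*37²) + 2543 = (7 - 1*1369) + 2543 = (7 - 1369) + 2543 = -1362 + 2543 = 1181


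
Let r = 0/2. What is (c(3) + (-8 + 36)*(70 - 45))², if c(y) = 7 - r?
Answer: 499849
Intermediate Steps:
r = 0 (r = 0*(½) = 0)
c(y) = 7 (c(y) = 7 - 1*0 = 7 + 0 = 7)
(c(3) + (-8 + 36)*(70 - 45))² = (7 + (-8 + 36)*(70 - 45))² = (7 + 28*25)² = (7 + 700)² = 707² = 499849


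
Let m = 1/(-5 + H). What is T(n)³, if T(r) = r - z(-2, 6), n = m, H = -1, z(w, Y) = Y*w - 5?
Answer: 1030301/216 ≈ 4769.9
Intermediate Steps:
z(w, Y) = -5 + Y*w
m = -⅙ (m = 1/(-5 - 1) = 1/(-6) = -⅙ ≈ -0.16667)
n = -⅙ ≈ -0.16667
T(r) = 17 + r (T(r) = r - (-5 + 6*(-2)) = r - (-5 - 12) = r - 1*(-17) = r + 17 = 17 + r)
T(n)³ = (17 - ⅙)³ = (101/6)³ = 1030301/216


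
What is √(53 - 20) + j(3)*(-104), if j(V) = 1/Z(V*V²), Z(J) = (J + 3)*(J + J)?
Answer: -26/405 + √33 ≈ 5.6804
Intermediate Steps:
Z(J) = 2*J*(3 + J) (Z(J) = (3 + J)*(2*J) = 2*J*(3 + J))
j(V) = 1/(2*V³*(3 + V³)) (j(V) = 1/(2*(V*V²)*(3 + V*V²)) = 1/(2*V³*(3 + V³)))
√(53 - 20) + j(3)*(-104) = √(53 - 20) + ((½)/(3³*(3 + 3³)))*(-104) = √33 + ((½)*(1/27)/(3 + 27))*(-104) = √33 + ((½)*(1/27)/30)*(-104) = √33 + ((½)*(1/27)*(1/30))*(-104) = √33 + (1/1620)*(-104) = √33 - 26/405 = -26/405 + √33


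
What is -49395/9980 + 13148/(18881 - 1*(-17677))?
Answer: -167456537/36484884 ≈ -4.5898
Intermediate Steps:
-49395/9980 + 13148/(18881 - 1*(-17677)) = -49395*1/9980 + 13148/(18881 + 17677) = -9879/1996 + 13148/36558 = -9879/1996 + 13148*(1/36558) = -9879/1996 + 6574/18279 = -167456537/36484884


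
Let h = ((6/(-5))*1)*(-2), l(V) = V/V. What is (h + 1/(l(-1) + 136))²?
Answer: 2719201/469225 ≈ 5.7951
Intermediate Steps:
l(V) = 1
h = 12/5 (h = ((6*(-⅕))*1)*(-2) = -6/5*1*(-2) = -6/5*(-2) = 12/5 ≈ 2.4000)
(h + 1/(l(-1) + 136))² = (12/5 + 1/(1 + 136))² = (12/5 + 1/137)² = (1649/685)² = 2719201/469225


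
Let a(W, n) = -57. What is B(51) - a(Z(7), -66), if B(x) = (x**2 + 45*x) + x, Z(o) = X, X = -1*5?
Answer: 5004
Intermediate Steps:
X = -5
Z(o) = -5
B(x) = x**2 + 46*x
B(51) - a(Z(7), -66) = 51*(46 + 51) - 1*(-57) = 51*97 + 57 = 4947 + 57 = 5004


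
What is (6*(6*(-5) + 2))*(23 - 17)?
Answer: -1008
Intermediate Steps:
(6*(6*(-5) + 2))*(23 - 17) = (6*(-30 + 2))*6 = (6*(-28))*6 = -168*6 = -1008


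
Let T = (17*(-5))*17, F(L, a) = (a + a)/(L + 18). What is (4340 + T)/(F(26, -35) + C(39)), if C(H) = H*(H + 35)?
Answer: 63690/63457 ≈ 1.0037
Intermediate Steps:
F(L, a) = 2*a/(18 + L) (F(L, a) = (2*a)/(18 + L) = 2*a/(18 + L))
T = -1445 (T = -85*17 = -1445)
C(H) = H*(35 + H)
(4340 + T)/(F(26, -35) + C(39)) = (4340 - 1445)/(2*(-35)/(18 + 26) + 39*(35 + 39)) = 2895/(2*(-35)/44 + 39*74) = 2895/(2*(-35)*(1/44) + 2886) = 2895/(-35/22 + 2886) = 2895/(63457/22) = 2895*(22/63457) = 63690/63457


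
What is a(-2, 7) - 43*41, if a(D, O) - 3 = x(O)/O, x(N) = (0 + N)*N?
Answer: -1753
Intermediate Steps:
x(N) = N**2 (x(N) = N*N = N**2)
a(D, O) = 3 + O (a(D, O) = 3 + O**2/O = 3 + O)
a(-2, 7) - 43*41 = (3 + 7) - 43*41 = 10 - 1763 = -1753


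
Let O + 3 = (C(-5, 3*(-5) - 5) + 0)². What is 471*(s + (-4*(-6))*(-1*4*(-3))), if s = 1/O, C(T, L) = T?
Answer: 2984727/22 ≈ 1.3567e+5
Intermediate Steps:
O = 22 (O = -3 + (-5 + 0)² = -3 + (-5)² = -3 + 25 = 22)
s = 1/22 ≈ 0.045455
471*(s + (-4*(-6))*(-1*4*(-3))) = 471*(1/22 + (-4*(-6))*(-1*4*(-3))) = 471*(1/22 + 24*(-4*(-3))) = 471*(1/22 + 24*12) = 471*(1/22 + 288) = 471*(6337/22) = 2984727/22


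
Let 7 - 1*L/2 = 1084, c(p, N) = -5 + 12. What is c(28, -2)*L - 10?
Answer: -15088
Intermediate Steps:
c(p, N) = 7
L = -2154 (L = 14 - 2*1084 = 14 - 2168 = -2154)
c(28, -2)*L - 10 = 7*(-2154) - 10 = -15078 - 10 = -15088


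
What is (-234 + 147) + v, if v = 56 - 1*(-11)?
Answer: -20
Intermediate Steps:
v = 67 (v = 56 + 11 = 67)
(-234 + 147) + v = (-234 + 147) + 67 = -87 + 67 = -20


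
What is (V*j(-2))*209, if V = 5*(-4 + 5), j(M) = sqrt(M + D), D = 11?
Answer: 3135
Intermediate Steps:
j(M) = sqrt(11 + M) (j(M) = sqrt(M + 11) = sqrt(11 + M))
V = 5 (V = 5*1 = 5)
(V*j(-2))*209 = (5*sqrt(11 - 2))*209 = (5*sqrt(9))*209 = (5*3)*209 = 15*209 = 3135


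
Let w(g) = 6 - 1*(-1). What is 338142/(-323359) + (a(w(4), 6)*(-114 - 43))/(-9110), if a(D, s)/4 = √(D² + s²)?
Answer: -338142/323359 + 314*√85/4555 ≈ -0.41017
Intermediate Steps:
w(g) = 7 (w(g) = 6 + 1 = 7)
a(D, s) = 4*√(D² + s²)
338142/(-323359) + (a(w(4), 6)*(-114 - 43))/(-9110) = 338142/(-323359) + ((4*√(7² + 6²))*(-114 - 43))/(-9110) = 338142*(-1/323359) + ((4*√(49 + 36))*(-157))*(-1/9110) = -338142/323359 + ((4*√85)*(-157))*(-1/9110) = -338142/323359 - 628*√85*(-1/9110) = -338142/323359 + 314*√85/4555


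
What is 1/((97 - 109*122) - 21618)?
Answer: -1/34819 ≈ -2.8720e-5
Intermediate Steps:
1/((97 - 109*122) - 21618) = 1/((97 - 13298) - 21618) = 1/(-13201 - 21618) = 1/(-34819) = -1/34819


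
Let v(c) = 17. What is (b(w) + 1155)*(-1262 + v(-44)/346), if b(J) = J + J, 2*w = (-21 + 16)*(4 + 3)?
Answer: -244515600/173 ≈ -1.4134e+6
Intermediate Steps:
w = -35/2 (w = ((-21 + 16)*(4 + 3))/2 = (-5*7)/2 = (1/2)*(-35) = -35/2 ≈ -17.500)
b(J) = 2*J
(b(w) + 1155)*(-1262 + v(-44)/346) = (2*(-35/2) + 1155)*(-1262 + 17/346) = (-35 + 1155)*(-1262 + 17*(1/346)) = 1120*(-1262 + 17/346) = 1120*(-436635/346) = -244515600/173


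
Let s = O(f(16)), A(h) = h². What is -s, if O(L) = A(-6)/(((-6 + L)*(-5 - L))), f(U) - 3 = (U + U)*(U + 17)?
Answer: 1/31122 ≈ 3.2132e-5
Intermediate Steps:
f(U) = 3 + 2*U*(17 + U) (f(U) = 3 + (U + U)*(U + 17) = 3 + (2*U)*(17 + U) = 3 + 2*U*(17 + U))
O(L) = 36/((-6 + L)*(-5 - L)) (O(L) = (-6)²/(((-6 + L)*(-5 - L))) = 36*(1/((-6 + L)*(-5 - L))) = 36/((-6 + L)*(-5 - L)))
s = -1/31122 (s = 36/(30 + (3 + 2*16² + 34*16) - (3 + 2*16² + 34*16)²) = 36/(30 + (3 + 2*256 + 544) - (3 + 2*256 + 544)²) = 36/(30 + (3 + 512 + 544) - (3 + 512 + 544)²) = 36/(30 + 1059 - 1*1059²) = 36/(30 + 1059 - 1*1121481) = 36/(30 + 1059 - 1121481) = 36/(-1120392) = 36*(-1/1120392) = -1/31122 ≈ -3.2132e-5)
-s = -1*(-1/31122) = 1/31122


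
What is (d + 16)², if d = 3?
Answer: 361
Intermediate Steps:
(d + 16)² = (3 + 16)² = 19² = 361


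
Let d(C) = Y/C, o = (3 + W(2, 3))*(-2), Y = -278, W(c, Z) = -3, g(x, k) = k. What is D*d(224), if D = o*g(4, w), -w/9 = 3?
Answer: 0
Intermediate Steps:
w = -27 (w = -9*3 = -27)
o = 0 (o = (3 - 3)*(-2) = 0*(-2) = 0)
d(C) = -278/C
D = 0 (D = 0*(-27) = 0)
D*d(224) = 0*(-278/224) = 0*(-278*1/224) = 0*(-139/112) = 0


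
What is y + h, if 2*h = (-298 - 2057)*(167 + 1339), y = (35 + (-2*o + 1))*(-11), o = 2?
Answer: -1773667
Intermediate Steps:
y = -352 (y = (35 + (-2*2 + 1))*(-11) = (35 + (-4 + 1))*(-11) = (35 - 3)*(-11) = 32*(-11) = -352)
h = -1773315 (h = ((-298 - 2057)*(167 + 1339))/2 = (-2355*1506)/2 = (½)*(-3546630) = -1773315)
y + h = -352 - 1773315 = -1773667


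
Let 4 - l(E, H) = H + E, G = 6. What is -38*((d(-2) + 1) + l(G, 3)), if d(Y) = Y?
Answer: 228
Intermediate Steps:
l(E, H) = 4 - E - H (l(E, H) = 4 - (H + E) = 4 - (E + H) = 4 + (-E - H) = 4 - E - H)
-38*((d(-2) + 1) + l(G, 3)) = -38*((-2 + 1) + (4 - 1*6 - 1*3)) = -38*(-1 + (4 - 6 - 3)) = -38*(-1 - 5) = -38*(-6) = 228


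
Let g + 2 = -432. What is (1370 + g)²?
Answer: 876096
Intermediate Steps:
g = -434 (g = -2 - 432 = -434)
(1370 + g)² = (1370 - 434)² = 936² = 876096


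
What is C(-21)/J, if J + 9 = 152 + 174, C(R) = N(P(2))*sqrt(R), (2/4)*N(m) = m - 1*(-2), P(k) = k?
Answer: 8*I*sqrt(21)/317 ≈ 0.11565*I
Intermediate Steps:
N(m) = 4 + 2*m (N(m) = 2*(m - 1*(-2)) = 2*(m + 2) = 2*(2 + m) = 4 + 2*m)
C(R) = 8*sqrt(R) (C(R) = (4 + 2*2)*sqrt(R) = (4 + 4)*sqrt(R) = 8*sqrt(R))
J = 317 (J = -9 + (152 + 174) = -9 + 326 = 317)
C(-21)/J = (8*sqrt(-21))/317 = (8*(I*sqrt(21)))*(1/317) = (8*I*sqrt(21))*(1/317) = 8*I*sqrt(21)/317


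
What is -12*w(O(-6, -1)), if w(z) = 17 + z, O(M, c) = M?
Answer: -132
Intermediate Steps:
-12*w(O(-6, -1)) = -12*(17 - 6) = -12*11 = -132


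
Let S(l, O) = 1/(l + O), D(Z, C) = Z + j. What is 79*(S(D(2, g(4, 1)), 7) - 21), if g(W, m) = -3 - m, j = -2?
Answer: -11534/7 ≈ -1647.7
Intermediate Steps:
D(Z, C) = -2 + Z (D(Z, C) = Z - 2 = -2 + Z)
S(l, O) = 1/(O + l)
79*(S(D(2, g(4, 1)), 7) - 21) = 79*(1/(7 + (-2 + 2)) - 21) = 79*(1/(7 + 0) - 21) = 79*(1/7 - 21) = 79*(⅐ - 21) = 79*(-146/7) = -11534/7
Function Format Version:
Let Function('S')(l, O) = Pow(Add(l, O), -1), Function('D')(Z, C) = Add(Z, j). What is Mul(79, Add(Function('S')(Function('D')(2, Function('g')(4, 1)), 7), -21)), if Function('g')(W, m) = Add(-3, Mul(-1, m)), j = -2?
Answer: Rational(-11534, 7) ≈ -1647.7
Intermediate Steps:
Function('D')(Z, C) = Add(-2, Z) (Function('D')(Z, C) = Add(Z, -2) = Add(-2, Z))
Function('S')(l, O) = Pow(Add(O, l), -1)
Mul(79, Add(Function('S')(Function('D')(2, Function('g')(4, 1)), 7), -21)) = Mul(79, Add(Pow(Add(7, Add(-2, 2)), -1), -21)) = Mul(79, Add(Pow(Add(7, 0), -1), -21)) = Mul(79, Add(Pow(7, -1), -21)) = Mul(79, Add(Rational(1, 7), -21)) = Mul(79, Rational(-146, 7)) = Rational(-11534, 7)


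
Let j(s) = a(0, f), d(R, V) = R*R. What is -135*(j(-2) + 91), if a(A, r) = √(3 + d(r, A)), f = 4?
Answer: -12285 - 135*√19 ≈ -12873.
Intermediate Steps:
d(R, V) = R²
a(A, r) = √(3 + r²)
j(s) = √19 (j(s) = √(3 + 4²) = √(3 + 16) = √19)
-135*(j(-2) + 91) = -135*(√19 + 91) = -135*(91 + √19) = -12285 - 135*√19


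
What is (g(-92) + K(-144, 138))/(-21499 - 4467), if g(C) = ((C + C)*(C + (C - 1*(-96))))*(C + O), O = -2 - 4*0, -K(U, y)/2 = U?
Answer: 760880/12983 ≈ 58.606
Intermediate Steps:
K(U, y) = -2*U
O = -2 (O = -2 + 0 = -2)
g(C) = 2*C*(-2 + C)*(96 + 2*C) (g(C) = ((C + C)*(C + (C - 1*(-96))))*(C - 2) = ((2*C)*(C + (C + 96)))*(-2 + C) = ((2*C)*(C + (96 + C)))*(-2 + C) = ((2*C)*(96 + 2*C))*(-2 + C) = (2*C*(96 + 2*C))*(-2 + C) = 2*C*(-2 + C)*(96 + 2*C))
(g(-92) + K(-144, 138))/(-21499 - 4467) = (4*(-92)*(-96 + (-92)² + 46*(-92)) - 2*(-144))/(-21499 - 4467) = (4*(-92)*(-96 + 8464 - 4232) + 288)/(-25966) = (4*(-92)*4136 + 288)*(-1/25966) = (-1522048 + 288)*(-1/25966) = -1521760*(-1/25966) = 760880/12983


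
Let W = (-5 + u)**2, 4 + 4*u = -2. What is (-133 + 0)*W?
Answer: -22477/4 ≈ -5619.3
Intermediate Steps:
u = -3/2 (u = -1 + (1/4)*(-2) = -1 - 1/2 = -3/2 ≈ -1.5000)
W = 169/4 (W = (-5 - 3/2)**2 = (-13/2)**2 = 169/4 ≈ 42.250)
(-133 + 0)*W = (-133 + 0)*(169/4) = -133*169/4 = -22477/4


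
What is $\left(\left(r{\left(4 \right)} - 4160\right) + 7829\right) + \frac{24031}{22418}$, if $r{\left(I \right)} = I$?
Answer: $\frac{82365345}{22418} \approx 3674.1$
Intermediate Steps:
$\left(\left(r{\left(4 \right)} - 4160\right) + 7829\right) + \frac{24031}{22418} = \left(\left(4 - 4160\right) + 7829\right) + \frac{24031}{22418} = \left(\left(4 - 4160\right) + 7829\right) + 24031 \cdot \frac{1}{22418} = \left(-4156 + 7829\right) + \frac{24031}{22418} = 3673 + \frac{24031}{22418} = \frac{82365345}{22418}$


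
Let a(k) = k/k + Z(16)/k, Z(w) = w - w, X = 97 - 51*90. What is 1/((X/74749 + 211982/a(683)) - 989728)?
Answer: -74749/58135740247 ≈ -1.2858e-6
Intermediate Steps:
X = -4493 (X = 97 - 4590 = -4493)
Z(w) = 0
a(k) = 1 (a(k) = k/k + 0/k = 1 + 0 = 1)
1/((X/74749 + 211982/a(683)) - 989728) = 1/((-4493/74749 + 211982/1) - 989728) = 1/((-4493*1/74749 + 211982*1) - 989728) = 1/((-4493/74749 + 211982) - 989728) = 1/(15845438025/74749 - 989728) = 1/(-58135740247/74749) = -74749/58135740247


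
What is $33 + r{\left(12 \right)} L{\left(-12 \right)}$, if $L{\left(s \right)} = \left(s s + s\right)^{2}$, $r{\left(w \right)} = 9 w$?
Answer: $1881825$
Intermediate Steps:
$L{\left(s \right)} = \left(s + s^{2}\right)^{2}$ ($L{\left(s \right)} = \left(s^{2} + s\right)^{2} = \left(s + s^{2}\right)^{2}$)
$33 + r{\left(12 \right)} L{\left(-12 \right)} = 33 + 9 \cdot 12 \left(-12\right)^{2} \left(1 - 12\right)^{2} = 33 + 108 \cdot 144 \left(-11\right)^{2} = 33 + 108 \cdot 144 \cdot 121 = 33 + 108 \cdot 17424 = 33 + 1881792 = 1881825$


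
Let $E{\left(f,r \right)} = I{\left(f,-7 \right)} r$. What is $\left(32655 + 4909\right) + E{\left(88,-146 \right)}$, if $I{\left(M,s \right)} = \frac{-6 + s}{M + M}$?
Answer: $\frac{3306581}{88} \approx 37575.0$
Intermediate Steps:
$I{\left(M,s \right)} = \frac{-6 + s}{2 M}$
$E{\left(f,r \right)} = - \frac{13 r}{2 f}$ ($E{\left(f,r \right)} = \frac{-6 - 7}{2 f} r = \frac{1}{2} \frac{1}{f} \left(-13\right) r = - \frac{13}{2 f} r = - \frac{13 r}{2 f}$)
$\left(32655 + 4909\right) + E{\left(88,-146 \right)} = \left(32655 + 4909\right) - - \frac{949}{88} = 37564 - \left(-949\right) \frac{1}{88} = 37564 + \frac{949}{88} = \frac{3306581}{88}$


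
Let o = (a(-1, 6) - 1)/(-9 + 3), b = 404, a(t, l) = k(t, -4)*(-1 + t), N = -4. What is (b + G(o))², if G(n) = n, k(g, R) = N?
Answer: 5841889/36 ≈ 1.6227e+5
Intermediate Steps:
k(g, R) = -4
a(t, l) = 4 - 4*t (a(t, l) = -4*(-1 + t) = 4 - 4*t)
o = -7/6 (o = ((4 - 4*(-1)) - 1)/(-9 + 3) = ((4 + 4) - 1)/(-6) = (8 - 1)*(-⅙) = 7*(-⅙) = -7/6 ≈ -1.1667)
(b + G(o))² = (404 - 7/6)² = (2417/6)² = 5841889/36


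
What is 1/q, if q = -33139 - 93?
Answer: -1/33232 ≈ -3.0091e-5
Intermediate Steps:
q = -33232
1/q = 1/(-33232) = -1/33232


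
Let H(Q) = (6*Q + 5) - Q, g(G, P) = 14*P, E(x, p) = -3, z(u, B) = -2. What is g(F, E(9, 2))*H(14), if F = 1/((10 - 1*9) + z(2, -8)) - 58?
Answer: -3150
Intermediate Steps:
F = -59 (F = 1/((10 - 1*9) - 2) - 58 = 1/((10 - 9) - 2) - 58 = 1/(1 - 2) - 58 = 1/(-1) - 58 = -1 - 58 = -59)
H(Q) = 5 + 5*Q (H(Q) = (5 + 6*Q) - Q = 5 + 5*Q)
g(F, E(9, 2))*H(14) = (14*(-3))*(5 + 5*14) = -42*(5 + 70) = -42*75 = -3150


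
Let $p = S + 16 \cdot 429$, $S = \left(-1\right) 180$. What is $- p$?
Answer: $-6684$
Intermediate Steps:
$S = -180$
$p = 6684$ ($p = -180 + 16 \cdot 429 = -180 + 6864 = 6684$)
$- p = \left(-1\right) 6684 = -6684$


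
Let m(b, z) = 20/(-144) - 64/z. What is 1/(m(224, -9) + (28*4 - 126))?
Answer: -36/253 ≈ -0.14229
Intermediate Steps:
m(b, z) = -5/36 - 64/z (m(b, z) = 20*(-1/144) - 64/z = -5/36 - 64/z)
1/(m(224, -9) + (28*4 - 126)) = 1/((-5/36 - 64/(-9)) + (28*4 - 126)) = 1/((-5/36 - 64*(-⅑)) + (112 - 126)) = 1/((-5/36 + 64/9) - 14) = 1/(251/36 - 14) = 1/(-253/36) = -36/253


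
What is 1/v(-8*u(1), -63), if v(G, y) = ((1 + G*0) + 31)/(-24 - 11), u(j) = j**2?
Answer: -35/32 ≈ -1.0938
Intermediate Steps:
v(G, y) = -32/35 (v(G, y) = ((1 + 0) + 31)/(-35) = (1 + 31)*(-1/35) = 32*(-1/35) = -32/35)
1/v(-8*u(1), -63) = 1/(-32/35) = -35/32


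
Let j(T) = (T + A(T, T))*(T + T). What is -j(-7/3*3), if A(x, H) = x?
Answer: -196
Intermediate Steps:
j(T) = 4*T**2 (j(T) = (T + T)*(T + T) = (2*T)*(2*T) = 4*T**2)
-j(-7/3*3) = -4*(-7/3*3)**2 = -4*(-7)**2 = -4*49 = -1*196 = -196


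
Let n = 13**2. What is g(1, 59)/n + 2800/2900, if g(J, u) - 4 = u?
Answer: 6559/4901 ≈ 1.3383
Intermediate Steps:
g(J, u) = 4 + u
n = 169
g(1, 59)/n + 2800/2900 = (4 + 59)/169 + 2800/2900 = 63*(1/169) + 2800*(1/2900) = 63/169 + 28/29 = 6559/4901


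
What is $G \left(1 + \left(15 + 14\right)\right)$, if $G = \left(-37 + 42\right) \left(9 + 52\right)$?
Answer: $9150$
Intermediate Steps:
$G = 305$ ($G = 5 \cdot 61 = 305$)
$G \left(1 + \left(15 + 14\right)\right) = 305 \left(1 + \left(15 + 14\right)\right) = 305 \left(1 + 29\right) = 305 \cdot 30 = 9150$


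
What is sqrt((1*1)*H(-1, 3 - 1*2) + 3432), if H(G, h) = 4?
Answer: 2*sqrt(859) ≈ 58.617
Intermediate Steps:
sqrt((1*1)*H(-1, 3 - 1*2) + 3432) = sqrt((1*1)*4 + 3432) = sqrt(1*4 + 3432) = sqrt(4 + 3432) = sqrt(3436) = 2*sqrt(859)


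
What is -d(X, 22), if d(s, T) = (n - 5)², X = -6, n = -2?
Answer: -49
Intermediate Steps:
d(s, T) = 49 (d(s, T) = (-2 - 5)² = (-7)² = 49)
-d(X, 22) = -1*49 = -49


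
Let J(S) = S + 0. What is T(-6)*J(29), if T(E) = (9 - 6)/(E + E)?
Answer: -29/4 ≈ -7.2500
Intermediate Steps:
J(S) = S
T(E) = 3/(2*E) (T(E) = 3/((2*E)) = 3*(1/(2*E)) = 3/(2*E))
T(-6)*J(29) = ((3/2)/(-6))*29 = ((3/2)*(-⅙))*29 = -¼*29 = -29/4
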